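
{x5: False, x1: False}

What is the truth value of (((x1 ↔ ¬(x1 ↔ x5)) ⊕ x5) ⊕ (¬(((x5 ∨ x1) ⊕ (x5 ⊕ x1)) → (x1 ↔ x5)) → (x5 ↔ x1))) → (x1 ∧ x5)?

True

Substituting x5=False, x1=False:
x1 ↔ x5 = False ↔ False = True
¬(x1 ↔ x5) = ¬True = False
x1 ↔ ¬(x1 ↔ x5) = False ↔ False = True
(x1 ↔ ¬(x1 ↔ x5)) ⊕ x5 = True ⊕ False = True
x5 ∨ x1 = False ∨ False = False
x5 ⊕ x1 = False ⊕ False = False
(x5 ∨ x1) ⊕ (x5 ⊕ x1) = False ⊕ False = False
x1 ↔ x5 = False ↔ False = True
((x5 ∨ x1) ⊕ (x5 ⊕ x1)) → (x1 ↔ x5) = False → True = True
¬(((x5 ∨ x1) ⊕ (x5 ⊕ x1)) → (x1 ↔ x5)) = ¬True = False
x5 ↔ x1 = False ↔ False = True
¬(((x5 ∨ x1) ⊕ (x5 ⊕ x1)) → (x1 ↔ x5)) → (x5 ↔ x1) = False → True = True
((x1 ↔ ¬(x1 ↔ x5)) ⊕ x5) ⊕ (¬(((x5 ∨ x1) ⊕ (x5 ⊕ x1)) → (x1 ↔ x5)) → (x5 ↔ x1)) = True ⊕ True = False
x1 ∧ x5 = False ∧ False = False
(((x1 ↔ ¬(x1 ↔ x5)) ⊕ x5) ⊕ (¬(((x5 ∨ x1) ⊕ (x5 ⊕ x1)) → (x1 ↔ x5)) → (x5 ↔ x1))) → (x1 ∧ x5) = False → False = True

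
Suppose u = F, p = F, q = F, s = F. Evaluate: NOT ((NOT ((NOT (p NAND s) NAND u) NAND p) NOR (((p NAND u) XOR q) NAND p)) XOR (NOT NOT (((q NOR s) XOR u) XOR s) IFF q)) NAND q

p NAND s = F NAND F = T
NOT (p NAND s) = NOT T = F
NOT (p NAND s) NAND u = F NAND F = T
(NOT (p NAND s) NAND u) NAND p = T NAND F = T
NOT ((NOT (p NAND s) NAND u) NAND p) = NOT T = F
p NAND u = F NAND F = T
(p NAND u) XOR q = T XOR F = T
((p NAND u) XOR q) NAND p = T NAND F = T
NOT ((NOT (p NAND s) NAND u) NAND p) NOR (((p NAND u) XOR q) NAND p) = F NOR T = F
q NOR s = F NOR F = T
(q NOR s) XOR u = T XOR F = T
((q NOR s) XOR u) XOR s = T XOR F = T
NOT (((q NOR s) XOR u) XOR s) = NOT T = F
NOT NOT (((q NOR s) XOR u) XOR s) = NOT F = T
NOT NOT (((q NOR s) XOR u) XOR s) IFF q = T IFF F = F
(NOT ((NOT (p NAND s) NAND u) NAND p) NOR (((p NAND u) XOR q) NAND p)) XOR (NOT NOT (((q NOR s) XOR u) XOR s) IFF q) = F XOR F = F
NOT ((NOT ((NOT (p NAND s) NAND u) NAND p) NOR (((p NAND u) XOR q) NAND p)) XOR (NOT NOT (((q NOR s) XOR u) XOR s) IFF q)) = NOT F = T
NOT ((NOT ((NOT (p NAND s) NAND u) NAND p) NOR (((p NAND u) XOR q) NAND p)) XOR (NOT NOT (((q NOR s) XOR u) XOR s) IFF q)) NAND q = T NAND F = T

T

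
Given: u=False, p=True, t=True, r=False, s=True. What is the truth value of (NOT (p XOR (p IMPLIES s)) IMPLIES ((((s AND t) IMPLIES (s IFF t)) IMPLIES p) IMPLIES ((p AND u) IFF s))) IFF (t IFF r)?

p IMPLIES s = True IMPLIES True = True
p XOR (p IMPLIES s) = True XOR True = False
NOT (p XOR (p IMPLIES s)) = NOT False = True
s AND t = True AND True = True
s IFF t = True IFF True = True
(s AND t) IMPLIES (s IFF t) = True IMPLIES True = True
((s AND t) IMPLIES (s IFF t)) IMPLIES p = True IMPLIES True = True
p AND u = True AND False = False
(p AND u) IFF s = False IFF True = False
(((s AND t) IMPLIES (s IFF t)) IMPLIES p) IMPLIES ((p AND u) IFF s) = True IMPLIES False = False
NOT (p XOR (p IMPLIES s)) IMPLIES ((((s AND t) IMPLIES (s IFF t)) IMPLIES p) IMPLIES ((p AND u) IFF s)) = True IMPLIES False = False
t IFF r = True IFF False = False
(NOT (p XOR (p IMPLIES s)) IMPLIES ((((s AND t) IMPLIES (s IFF t)) IMPLIES p) IMPLIES ((p AND u) IFF s))) IFF (t IFF r) = False IFF False = True

True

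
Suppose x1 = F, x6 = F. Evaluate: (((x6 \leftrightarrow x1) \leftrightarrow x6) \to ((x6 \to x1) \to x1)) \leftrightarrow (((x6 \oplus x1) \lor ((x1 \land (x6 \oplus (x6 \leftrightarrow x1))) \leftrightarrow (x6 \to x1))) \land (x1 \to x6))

x6 \leftrightarrow x1 = F \leftrightarrow F = T
(x6 \leftrightarrow x1) \leftrightarrow x6 = T \leftrightarrow F = F
x6 \to x1 = F \to F = T
(x6 \to x1) \to x1 = T \to F = F
((x6 \leftrightarrow x1) \leftrightarrow x6) \to ((x6 \to x1) \to x1) = F \to F = T
x6 \oplus x1 = F \oplus F = F
x6 \leftrightarrow x1 = F \leftrightarrow F = T
x6 \oplus (x6 \leftrightarrow x1) = F \oplus T = T
x1 \land (x6 \oplus (x6 \leftrightarrow x1)) = F \land T = F
x6 \to x1 = F \to F = T
(x1 \land (x6 \oplus (x6 \leftrightarrow x1))) \leftrightarrow (x6 \to x1) = F \leftrightarrow T = F
(x6 \oplus x1) \lor ((x1 \land (x6 \oplus (x6 \leftrightarrow x1))) \leftrightarrow (x6 \to x1)) = F \lor F = F
x1 \to x6 = F \to F = T
((x6 \oplus x1) \lor ((x1 \land (x6 \oplus (x6 \leftrightarrow x1))) \leftrightarrow (x6 \to x1))) \land (x1 \to x6) = F \land T = F
(((x6 \leftrightarrow x1) \leftrightarrow x6) \to ((x6 \to x1) \to x1)) \leftrightarrow (((x6 \oplus x1) \lor ((x1 \land (x6 \oplus (x6 \leftrightarrow x1))) \leftrightarrow (x6 \to x1))) \land (x1 \to x6)) = T \leftrightarrow F = F

F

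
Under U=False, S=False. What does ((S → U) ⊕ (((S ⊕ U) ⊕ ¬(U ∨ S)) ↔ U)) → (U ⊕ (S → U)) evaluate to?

S → U = False → False = True
S ⊕ U = False ⊕ False = False
U ∨ S = False ∨ False = False
¬(U ∨ S) = ¬False = True
(S ⊕ U) ⊕ ¬(U ∨ S) = False ⊕ True = True
((S ⊕ U) ⊕ ¬(U ∨ S)) ↔ U = True ↔ False = False
(S → U) ⊕ (((S ⊕ U) ⊕ ¬(U ∨ S)) ↔ U) = True ⊕ False = True
S → U = False → False = True
U ⊕ (S → U) = False ⊕ True = True
((S → U) ⊕ (((S ⊕ U) ⊕ ¬(U ∨ S)) ↔ U)) → (U ⊕ (S → U)) = True → True = True

True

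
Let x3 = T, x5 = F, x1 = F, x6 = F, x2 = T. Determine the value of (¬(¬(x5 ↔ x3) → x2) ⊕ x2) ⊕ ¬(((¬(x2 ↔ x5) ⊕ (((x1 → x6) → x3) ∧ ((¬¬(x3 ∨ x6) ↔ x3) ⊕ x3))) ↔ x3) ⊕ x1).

x5 ↔ x3 = F ↔ T = F
¬(x5 ↔ x3) = ¬F = T
¬(x5 ↔ x3) → x2 = T → T = T
¬(¬(x5 ↔ x3) → x2) = ¬T = F
¬(¬(x5 ↔ x3) → x2) ⊕ x2 = F ⊕ T = T
x2 ↔ x5 = T ↔ F = F
¬(x2 ↔ x5) = ¬F = T
x1 → x6 = F → F = T
(x1 → x6) → x3 = T → T = T
x3 ∨ x6 = T ∨ F = T
¬(x3 ∨ x6) = ¬T = F
¬¬(x3 ∨ x6) = ¬F = T
¬¬(x3 ∨ x6) ↔ x3 = T ↔ T = T
(¬¬(x3 ∨ x6) ↔ x3) ⊕ x3 = T ⊕ T = F
((x1 → x6) → x3) ∧ ((¬¬(x3 ∨ x6) ↔ x3) ⊕ x3) = T ∧ F = F
¬(x2 ↔ x5) ⊕ (((x1 → x6) → x3) ∧ ((¬¬(x3 ∨ x6) ↔ x3) ⊕ x3)) = T ⊕ F = T
(¬(x2 ↔ x5) ⊕ (((x1 → x6) → x3) ∧ ((¬¬(x3 ∨ x6) ↔ x3) ⊕ x3))) ↔ x3 = T ↔ T = T
((¬(x2 ↔ x5) ⊕ (((x1 → x6) → x3) ∧ ((¬¬(x3 ∨ x6) ↔ x3) ⊕ x3))) ↔ x3) ⊕ x1 = T ⊕ F = T
¬(((¬(x2 ↔ x5) ⊕ (((x1 → x6) → x3) ∧ ((¬¬(x3 ∨ x6) ↔ x3) ⊕ x3))) ↔ x3) ⊕ x1) = ¬T = F
(¬(¬(x5 ↔ x3) → x2) ⊕ x2) ⊕ ¬(((¬(x2 ↔ x5) ⊕ (((x1 → x6) → x3) ∧ ((¬¬(x3 ∨ x6) ↔ x3) ⊕ x3))) ↔ x3) ⊕ x1) = T ⊕ F = T

T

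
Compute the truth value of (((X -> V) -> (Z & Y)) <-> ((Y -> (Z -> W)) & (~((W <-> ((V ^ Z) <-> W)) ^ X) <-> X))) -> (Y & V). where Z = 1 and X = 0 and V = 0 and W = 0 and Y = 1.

X -> V = 0 -> 0 = 1
Z & Y = 1 & 1 = 1
(X -> V) -> (Z & Y) = 1 -> 1 = 1
Z -> W = 1 -> 0 = 0
Y -> (Z -> W) = 1 -> 0 = 0
V ^ Z = 0 ^ 1 = 1
(V ^ Z) <-> W = 1 <-> 0 = 0
W <-> ((V ^ Z) <-> W) = 0 <-> 0 = 1
(W <-> ((V ^ Z) <-> W)) ^ X = 1 ^ 0 = 1
~((W <-> ((V ^ Z) <-> W)) ^ X) = ~1 = 0
~((W <-> ((V ^ Z) <-> W)) ^ X) <-> X = 0 <-> 0 = 1
(Y -> (Z -> W)) & (~((W <-> ((V ^ Z) <-> W)) ^ X) <-> X) = 0 & 1 = 0
((X -> V) -> (Z & Y)) <-> ((Y -> (Z -> W)) & (~((W <-> ((V ^ Z) <-> W)) ^ X) <-> X)) = 1 <-> 0 = 0
Y & V = 1 & 0 = 0
(((X -> V) -> (Z & Y)) <-> ((Y -> (Z -> W)) & (~((W <-> ((V ^ Z) <-> W)) ^ X) <-> X))) -> (Y & V) = 0 -> 0 = 1

1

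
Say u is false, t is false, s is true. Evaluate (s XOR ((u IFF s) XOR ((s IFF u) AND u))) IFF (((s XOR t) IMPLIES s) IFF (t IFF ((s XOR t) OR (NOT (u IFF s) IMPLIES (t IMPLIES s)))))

F

u IFF s = F IFF T = F
s IFF u = T IFF F = F
(s IFF u) AND u = F AND F = F
(u IFF s) XOR ((s IFF u) AND u) = F XOR F = F
s XOR ((u IFF s) XOR ((s IFF u) AND u)) = T XOR F = T
s XOR t = T XOR F = T
(s XOR t) IMPLIES s = T IMPLIES T = T
s XOR t = T XOR F = T
u IFF s = F IFF T = F
NOT (u IFF s) = NOT F = T
t IMPLIES s = F IMPLIES T = T
NOT (u IFF s) IMPLIES (t IMPLIES s) = T IMPLIES T = T
(s XOR t) OR (NOT (u IFF s) IMPLIES (t IMPLIES s)) = T OR T = T
t IFF ((s XOR t) OR (NOT (u IFF s) IMPLIES (t IMPLIES s))) = F IFF T = F
((s XOR t) IMPLIES s) IFF (t IFF ((s XOR t) OR (NOT (u IFF s) IMPLIES (t IMPLIES s)))) = T IFF F = F
(s XOR ((u IFF s) XOR ((s IFF u) AND u))) IFF (((s XOR t) IMPLIES s) IFF (t IFF ((s XOR t) OR (NOT (u IFF s) IMPLIES (t IMPLIES s))))) = T IFF F = F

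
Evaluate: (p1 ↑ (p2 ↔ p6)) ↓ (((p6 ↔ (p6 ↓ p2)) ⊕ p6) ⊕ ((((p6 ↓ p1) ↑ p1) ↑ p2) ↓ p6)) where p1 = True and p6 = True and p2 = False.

False

p2 ↔ p6 = False ↔ True = False
p1 ↑ (p2 ↔ p6) = True ↑ False = True
p6 ↓ p2 = True ↓ False = False
p6 ↔ (p6 ↓ p2) = True ↔ False = False
(p6 ↔ (p6 ↓ p2)) ⊕ p6 = False ⊕ True = True
p6 ↓ p1 = True ↓ True = False
(p6 ↓ p1) ↑ p1 = False ↑ True = True
((p6 ↓ p1) ↑ p1) ↑ p2 = True ↑ False = True
(((p6 ↓ p1) ↑ p1) ↑ p2) ↓ p6 = True ↓ True = False
((p6 ↔ (p6 ↓ p2)) ⊕ p6) ⊕ ((((p6 ↓ p1) ↑ p1) ↑ p2) ↓ p6) = True ⊕ False = True
(p1 ↑ (p2 ↔ p6)) ↓ (((p6 ↔ (p6 ↓ p2)) ⊕ p6) ⊕ ((((p6 ↓ p1) ↑ p1) ↑ p2) ↓ p6)) = True ↓ True = False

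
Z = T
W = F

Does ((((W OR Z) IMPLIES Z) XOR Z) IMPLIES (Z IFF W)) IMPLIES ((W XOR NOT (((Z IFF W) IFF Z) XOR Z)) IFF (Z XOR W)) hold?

F

W OR Z = F OR T = T
(W OR Z) IMPLIES Z = T IMPLIES T = T
((W OR Z) IMPLIES Z) XOR Z = T XOR T = F
Z IFF W = T IFF F = F
(((W OR Z) IMPLIES Z) XOR Z) IMPLIES (Z IFF W) = F IMPLIES F = T
Z IFF W = T IFF F = F
(Z IFF W) IFF Z = F IFF T = F
((Z IFF W) IFF Z) XOR Z = F XOR T = T
NOT (((Z IFF W) IFF Z) XOR Z) = NOT T = F
W XOR NOT (((Z IFF W) IFF Z) XOR Z) = F XOR F = F
Z XOR W = T XOR F = T
(W XOR NOT (((Z IFF W) IFF Z) XOR Z)) IFF (Z XOR W) = F IFF T = F
((((W OR Z) IMPLIES Z) XOR Z) IMPLIES (Z IFF W)) IMPLIES ((W XOR NOT (((Z IFF W) IFF Z) XOR Z)) IFF (Z XOR W)) = T IMPLIES F = F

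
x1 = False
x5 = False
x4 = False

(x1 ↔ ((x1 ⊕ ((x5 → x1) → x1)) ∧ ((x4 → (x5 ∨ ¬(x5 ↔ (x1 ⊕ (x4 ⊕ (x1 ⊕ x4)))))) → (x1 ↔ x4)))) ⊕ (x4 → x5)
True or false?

False

Substituting x1=False, x5=False, x4=False:
x5 → x1 = False → False = True
(x5 → x1) → x1 = True → False = False
x1 ⊕ ((x5 → x1) → x1) = False ⊕ False = False
x1 ⊕ x4 = False ⊕ False = False
x4 ⊕ (x1 ⊕ x4) = False ⊕ False = False
x1 ⊕ (x4 ⊕ (x1 ⊕ x4)) = False ⊕ False = False
x5 ↔ (x1 ⊕ (x4 ⊕ (x1 ⊕ x4))) = False ↔ False = True
¬(x5 ↔ (x1 ⊕ (x4 ⊕ (x1 ⊕ x4)))) = ¬True = False
x5 ∨ ¬(x5 ↔ (x1 ⊕ (x4 ⊕ (x1 ⊕ x4)))) = False ∨ False = False
x4 → (x5 ∨ ¬(x5 ↔ (x1 ⊕ (x4 ⊕ (x1 ⊕ x4))))) = False → False = True
x1 ↔ x4 = False ↔ False = True
(x4 → (x5 ∨ ¬(x5 ↔ (x1 ⊕ (x4 ⊕ (x1 ⊕ x4)))))) → (x1 ↔ x4) = True → True = True
(x1 ⊕ ((x5 → x1) → x1)) ∧ ((x4 → (x5 ∨ ¬(x5 ↔ (x1 ⊕ (x4 ⊕ (x1 ⊕ x4)))))) → (x1 ↔ x4)) = False ∧ True = False
x1 ↔ ((x1 ⊕ ((x5 → x1) → x1)) ∧ ((x4 → (x5 ∨ ¬(x5 ↔ (x1 ⊕ (x4 ⊕ (x1 ⊕ x4)))))) → (x1 ↔ x4))) = False ↔ False = True
x4 → x5 = False → False = True
(x1 ↔ ((x1 ⊕ ((x5 → x1) → x1)) ∧ ((x4 → (x5 ∨ ¬(x5 ↔ (x1 ⊕ (x4 ⊕ (x1 ⊕ x4)))))) → (x1 ↔ x4)))) ⊕ (x4 → x5) = True ⊕ True = False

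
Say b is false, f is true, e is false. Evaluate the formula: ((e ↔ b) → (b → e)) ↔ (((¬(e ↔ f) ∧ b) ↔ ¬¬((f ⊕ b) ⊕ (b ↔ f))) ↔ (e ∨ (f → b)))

True

Substituting b=False, f=True, e=False:
e ↔ b = False ↔ False = True
b → e = False → False = True
(e ↔ b) → (b → e) = True → True = True
e ↔ f = False ↔ True = False
¬(e ↔ f) = ¬False = True
¬(e ↔ f) ∧ b = True ∧ False = False
f ⊕ b = True ⊕ False = True
b ↔ f = False ↔ True = False
(f ⊕ b) ⊕ (b ↔ f) = True ⊕ False = True
¬((f ⊕ b) ⊕ (b ↔ f)) = ¬True = False
¬¬((f ⊕ b) ⊕ (b ↔ f)) = ¬False = True
(¬(e ↔ f) ∧ b) ↔ ¬¬((f ⊕ b) ⊕ (b ↔ f)) = False ↔ True = False
f → b = True → False = False
e ∨ (f → b) = False ∨ False = False
((¬(e ↔ f) ∧ b) ↔ ¬¬((f ⊕ b) ⊕ (b ↔ f))) ↔ (e ∨ (f → b)) = False ↔ False = True
((e ↔ b) → (b → e)) ↔ (((¬(e ↔ f) ∧ b) ↔ ¬¬((f ⊕ b) ⊕ (b ↔ f))) ↔ (e ∨ (f → b))) = True ↔ True = True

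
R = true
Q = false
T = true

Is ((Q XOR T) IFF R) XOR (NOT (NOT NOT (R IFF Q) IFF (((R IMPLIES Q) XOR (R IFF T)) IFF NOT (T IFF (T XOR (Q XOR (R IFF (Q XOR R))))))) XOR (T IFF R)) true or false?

Q XOR T = false XOR true = true
(Q XOR T) IFF R = true IFF true = true
R IFF Q = true IFF false = false
NOT (R IFF Q) = NOT false = true
NOT NOT (R IFF Q) = NOT true = false
R IMPLIES Q = true IMPLIES false = false
R IFF T = true IFF true = true
(R IMPLIES Q) XOR (R IFF T) = false XOR true = true
Q XOR R = false XOR true = true
R IFF (Q XOR R) = true IFF true = true
Q XOR (R IFF (Q XOR R)) = false XOR true = true
T XOR (Q XOR (R IFF (Q XOR R))) = true XOR true = false
T IFF (T XOR (Q XOR (R IFF (Q XOR R)))) = true IFF false = false
NOT (T IFF (T XOR (Q XOR (R IFF (Q XOR R))))) = NOT false = true
((R IMPLIES Q) XOR (R IFF T)) IFF NOT (T IFF (T XOR (Q XOR (R IFF (Q XOR R))))) = true IFF true = true
NOT NOT (R IFF Q) IFF (((R IMPLIES Q) XOR (R IFF T)) IFF NOT (T IFF (T XOR (Q XOR (R IFF (Q XOR R)))))) = false IFF true = false
NOT (NOT NOT (R IFF Q) IFF (((R IMPLIES Q) XOR (R IFF T)) IFF NOT (T IFF (T XOR (Q XOR (R IFF (Q XOR R))))))) = NOT false = true
T IFF R = true IFF true = true
NOT (NOT NOT (R IFF Q) IFF (((R IMPLIES Q) XOR (R IFF T)) IFF NOT (T IFF (T XOR (Q XOR (R IFF (Q XOR R))))))) XOR (T IFF R) = true XOR true = false
((Q XOR T) IFF R) XOR (NOT (NOT NOT (R IFF Q) IFF (((R IMPLIES Q) XOR (R IFF T)) IFF NOT (T IFF (T XOR (Q XOR (R IFF (Q XOR R))))))) XOR (T IFF R)) = true XOR false = true

true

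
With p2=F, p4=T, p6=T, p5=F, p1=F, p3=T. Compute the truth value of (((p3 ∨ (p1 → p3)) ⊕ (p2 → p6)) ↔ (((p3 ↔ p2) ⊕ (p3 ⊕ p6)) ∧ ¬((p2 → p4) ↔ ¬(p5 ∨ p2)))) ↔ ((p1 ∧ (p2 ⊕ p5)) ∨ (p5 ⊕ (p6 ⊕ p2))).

p1 → p3 = F → T = T
p3 ∨ (p1 → p3) = T ∨ T = T
p2 → p6 = F → T = T
(p3 ∨ (p1 → p3)) ⊕ (p2 → p6) = T ⊕ T = F
p3 ↔ p2 = T ↔ F = F
p3 ⊕ p6 = T ⊕ T = F
(p3 ↔ p2) ⊕ (p3 ⊕ p6) = F ⊕ F = F
p2 → p4 = F → T = T
p5 ∨ p2 = F ∨ F = F
¬(p5 ∨ p2) = ¬F = T
(p2 → p4) ↔ ¬(p5 ∨ p2) = T ↔ T = T
¬((p2 → p4) ↔ ¬(p5 ∨ p2)) = ¬T = F
((p3 ↔ p2) ⊕ (p3 ⊕ p6)) ∧ ¬((p2 → p4) ↔ ¬(p5 ∨ p2)) = F ∧ F = F
((p3 ∨ (p1 → p3)) ⊕ (p2 → p6)) ↔ (((p3 ↔ p2) ⊕ (p3 ⊕ p6)) ∧ ¬((p2 → p4) ↔ ¬(p5 ∨ p2))) = F ↔ F = T
p2 ⊕ p5 = F ⊕ F = F
p1 ∧ (p2 ⊕ p5) = F ∧ F = F
p6 ⊕ p2 = T ⊕ F = T
p5 ⊕ (p6 ⊕ p2) = F ⊕ T = T
(p1 ∧ (p2 ⊕ p5)) ∨ (p5 ⊕ (p6 ⊕ p2)) = F ∨ T = T
(((p3 ∨ (p1 → p3)) ⊕ (p2 → p6)) ↔ (((p3 ↔ p2) ⊕ (p3 ⊕ p6)) ∧ ¬((p2 → p4) ↔ ¬(p5 ∨ p2)))) ↔ ((p1 ∧ (p2 ⊕ p5)) ∨ (p5 ⊕ (p6 ⊕ p2))) = T ↔ T = T

T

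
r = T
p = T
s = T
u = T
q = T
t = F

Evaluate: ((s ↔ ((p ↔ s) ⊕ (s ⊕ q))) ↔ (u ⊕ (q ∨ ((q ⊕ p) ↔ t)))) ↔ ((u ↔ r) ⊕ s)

T

p ↔ s = T ↔ T = T
s ⊕ q = T ⊕ T = F
(p ↔ s) ⊕ (s ⊕ q) = T ⊕ F = T
s ↔ ((p ↔ s) ⊕ (s ⊕ q)) = T ↔ T = T
q ⊕ p = T ⊕ T = F
(q ⊕ p) ↔ t = F ↔ F = T
q ∨ ((q ⊕ p) ↔ t) = T ∨ T = T
u ⊕ (q ∨ ((q ⊕ p) ↔ t)) = T ⊕ T = F
(s ↔ ((p ↔ s) ⊕ (s ⊕ q))) ↔ (u ⊕ (q ∨ ((q ⊕ p) ↔ t))) = T ↔ F = F
u ↔ r = T ↔ T = T
(u ↔ r) ⊕ s = T ⊕ T = F
((s ↔ ((p ↔ s) ⊕ (s ⊕ q))) ↔ (u ⊕ (q ∨ ((q ⊕ p) ↔ t)))) ↔ ((u ↔ r) ⊕ s) = F ↔ F = T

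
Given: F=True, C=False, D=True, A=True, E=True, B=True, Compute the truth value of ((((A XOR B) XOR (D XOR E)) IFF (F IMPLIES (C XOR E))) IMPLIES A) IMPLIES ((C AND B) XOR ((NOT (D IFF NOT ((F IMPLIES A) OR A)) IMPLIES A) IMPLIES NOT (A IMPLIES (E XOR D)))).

True

A XOR B = True XOR True = False
D XOR E = True XOR True = False
(A XOR B) XOR (D XOR E) = False XOR False = False
C XOR E = False XOR True = True
F IMPLIES (C XOR E) = True IMPLIES True = True
((A XOR B) XOR (D XOR E)) IFF (F IMPLIES (C XOR E)) = False IFF True = False
(((A XOR B) XOR (D XOR E)) IFF (F IMPLIES (C XOR E))) IMPLIES A = False IMPLIES True = True
C AND B = False AND True = False
F IMPLIES A = True IMPLIES True = True
(F IMPLIES A) OR A = True OR True = True
NOT ((F IMPLIES A) OR A) = NOT True = False
D IFF NOT ((F IMPLIES A) OR A) = True IFF False = False
NOT (D IFF NOT ((F IMPLIES A) OR A)) = NOT False = True
NOT (D IFF NOT ((F IMPLIES A) OR A)) IMPLIES A = True IMPLIES True = True
E XOR D = True XOR True = False
A IMPLIES (E XOR D) = True IMPLIES False = False
NOT (A IMPLIES (E XOR D)) = NOT False = True
(NOT (D IFF NOT ((F IMPLIES A) OR A)) IMPLIES A) IMPLIES NOT (A IMPLIES (E XOR D)) = True IMPLIES True = True
(C AND B) XOR ((NOT (D IFF NOT ((F IMPLIES A) OR A)) IMPLIES A) IMPLIES NOT (A IMPLIES (E XOR D))) = False XOR True = True
((((A XOR B) XOR (D XOR E)) IFF (F IMPLIES (C XOR E))) IMPLIES A) IMPLIES ((C AND B) XOR ((NOT (D IFF NOT ((F IMPLIES A) OR A)) IMPLIES A) IMPLIES NOT (A IMPLIES (E XOR D)))) = True IMPLIES True = True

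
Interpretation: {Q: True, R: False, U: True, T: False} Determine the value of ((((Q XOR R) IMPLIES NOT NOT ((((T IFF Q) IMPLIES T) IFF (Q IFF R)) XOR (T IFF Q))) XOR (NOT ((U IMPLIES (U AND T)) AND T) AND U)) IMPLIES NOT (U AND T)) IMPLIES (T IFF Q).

Substituting Q=True, R=False, U=True, T=False:
Q XOR R = True XOR False = True
T IFF Q = False IFF True = False
(T IFF Q) IMPLIES T = False IMPLIES False = True
Q IFF R = True IFF False = False
((T IFF Q) IMPLIES T) IFF (Q IFF R) = True IFF False = False
T IFF Q = False IFF True = False
(((T IFF Q) IMPLIES T) IFF (Q IFF R)) XOR (T IFF Q) = False XOR False = False
NOT ((((T IFF Q) IMPLIES T) IFF (Q IFF R)) XOR (T IFF Q)) = NOT False = True
NOT NOT ((((T IFF Q) IMPLIES T) IFF (Q IFF R)) XOR (T IFF Q)) = NOT True = False
(Q XOR R) IMPLIES NOT NOT ((((T IFF Q) IMPLIES T) IFF (Q IFF R)) XOR (T IFF Q)) = True IMPLIES False = False
U AND T = True AND False = False
U IMPLIES (U AND T) = True IMPLIES False = False
(U IMPLIES (U AND T)) AND T = False AND False = False
NOT ((U IMPLIES (U AND T)) AND T) = NOT False = True
NOT ((U IMPLIES (U AND T)) AND T) AND U = True AND True = True
((Q XOR R) IMPLIES NOT NOT ((((T IFF Q) IMPLIES T) IFF (Q IFF R)) XOR (T IFF Q))) XOR (NOT ((U IMPLIES (U AND T)) AND T) AND U) = False XOR True = True
U AND T = True AND False = False
NOT (U AND T) = NOT False = True
(((Q XOR R) IMPLIES NOT NOT ((((T IFF Q) IMPLIES T) IFF (Q IFF R)) XOR (T IFF Q))) XOR (NOT ((U IMPLIES (U AND T)) AND T) AND U)) IMPLIES NOT (U AND T) = True IMPLIES True = True
T IFF Q = False IFF True = False
((((Q XOR R) IMPLIES NOT NOT ((((T IFF Q) IMPLIES T) IFF (Q IFF R)) XOR (T IFF Q))) XOR (NOT ((U IMPLIES (U AND T)) AND T) AND U)) IMPLIES NOT (U AND T)) IMPLIES (T IFF Q) = True IMPLIES False = False

False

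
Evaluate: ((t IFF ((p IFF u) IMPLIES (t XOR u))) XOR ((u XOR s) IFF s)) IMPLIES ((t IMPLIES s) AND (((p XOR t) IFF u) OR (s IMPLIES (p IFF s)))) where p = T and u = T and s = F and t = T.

p IFF u = T IFF T = T
t XOR u = T XOR T = F
(p IFF u) IMPLIES (t XOR u) = T IMPLIES F = F
t IFF ((p IFF u) IMPLIES (t XOR u)) = T IFF F = F
u XOR s = T XOR F = T
(u XOR s) IFF s = T IFF F = F
(t IFF ((p IFF u) IMPLIES (t XOR u))) XOR ((u XOR s) IFF s) = F XOR F = F
t IMPLIES s = T IMPLIES F = F
p XOR t = T XOR T = F
(p XOR t) IFF u = F IFF T = F
p IFF s = T IFF F = F
s IMPLIES (p IFF s) = F IMPLIES F = T
((p XOR t) IFF u) OR (s IMPLIES (p IFF s)) = F OR T = T
(t IMPLIES s) AND (((p XOR t) IFF u) OR (s IMPLIES (p IFF s))) = F AND T = F
((t IFF ((p IFF u) IMPLIES (t XOR u))) XOR ((u XOR s) IFF s)) IMPLIES ((t IMPLIES s) AND (((p XOR t) IFF u) OR (s IMPLIES (p IFF s)))) = F IMPLIES F = T

T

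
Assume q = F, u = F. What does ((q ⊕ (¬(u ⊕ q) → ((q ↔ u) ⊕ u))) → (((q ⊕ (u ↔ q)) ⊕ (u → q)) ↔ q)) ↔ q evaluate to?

F

Substituting q=F, u=F:
u ⊕ q = F ⊕ F = F
¬(u ⊕ q) = ¬F = T
q ↔ u = F ↔ F = T
(q ↔ u) ⊕ u = T ⊕ F = T
¬(u ⊕ q) → ((q ↔ u) ⊕ u) = T → T = T
q ⊕ (¬(u ⊕ q) → ((q ↔ u) ⊕ u)) = F ⊕ T = T
u ↔ q = F ↔ F = T
q ⊕ (u ↔ q) = F ⊕ T = T
u → q = F → F = T
(q ⊕ (u ↔ q)) ⊕ (u → q) = T ⊕ T = F
((q ⊕ (u ↔ q)) ⊕ (u → q)) ↔ q = F ↔ F = T
(q ⊕ (¬(u ⊕ q) → ((q ↔ u) ⊕ u))) → (((q ⊕ (u ↔ q)) ⊕ (u → q)) ↔ q) = T → T = T
((q ⊕ (¬(u ⊕ q) → ((q ↔ u) ⊕ u))) → (((q ⊕ (u ↔ q)) ⊕ (u → q)) ↔ q)) ↔ q = T ↔ F = F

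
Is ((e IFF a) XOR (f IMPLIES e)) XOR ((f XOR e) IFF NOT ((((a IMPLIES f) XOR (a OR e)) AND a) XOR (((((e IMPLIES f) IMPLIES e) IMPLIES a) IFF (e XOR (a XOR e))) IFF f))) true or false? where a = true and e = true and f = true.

e IFF a = true IFF true = true
f IMPLIES e = true IMPLIES true = true
(e IFF a) XOR (f IMPLIES e) = true XOR true = false
f XOR e = true XOR true = false
a IMPLIES f = true IMPLIES true = true
a OR e = true OR true = true
(a IMPLIES f) XOR (a OR e) = true XOR true = false
((a IMPLIES f) XOR (a OR e)) AND a = false AND true = false
e IMPLIES f = true IMPLIES true = true
(e IMPLIES f) IMPLIES e = true IMPLIES true = true
((e IMPLIES f) IMPLIES e) IMPLIES a = true IMPLIES true = true
a XOR e = true XOR true = false
e XOR (a XOR e) = true XOR false = true
(((e IMPLIES f) IMPLIES e) IMPLIES a) IFF (e XOR (a XOR e)) = true IFF true = true
((((e IMPLIES f) IMPLIES e) IMPLIES a) IFF (e XOR (a XOR e))) IFF f = true IFF true = true
(((a IMPLIES f) XOR (a OR e)) AND a) XOR (((((e IMPLIES f) IMPLIES e) IMPLIES a) IFF (e XOR (a XOR e))) IFF f) = false XOR true = true
NOT ((((a IMPLIES f) XOR (a OR e)) AND a) XOR (((((e IMPLIES f) IMPLIES e) IMPLIES a) IFF (e XOR (a XOR e))) IFF f)) = NOT true = false
(f XOR e) IFF NOT ((((a IMPLIES f) XOR (a OR e)) AND a) XOR (((((e IMPLIES f) IMPLIES e) IMPLIES a) IFF (e XOR (a XOR e))) IFF f)) = false IFF false = true
((e IFF a) XOR (f IMPLIES e)) XOR ((f XOR e) IFF NOT ((((a IMPLIES f) XOR (a OR e)) AND a) XOR (((((e IMPLIES f) IMPLIES e) IMPLIES a) IFF (e XOR (a XOR e))) IFF f))) = false XOR true = true

true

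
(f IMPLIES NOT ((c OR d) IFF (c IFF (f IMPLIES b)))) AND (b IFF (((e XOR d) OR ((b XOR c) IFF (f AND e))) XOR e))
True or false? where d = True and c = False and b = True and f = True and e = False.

True

Substituting d=True, c=False, b=True, f=True, e=False:
c OR d = False OR True = True
f IMPLIES b = True IMPLIES True = True
c IFF (f IMPLIES b) = False IFF True = False
(c OR d) IFF (c IFF (f IMPLIES b)) = True IFF False = False
NOT ((c OR d) IFF (c IFF (f IMPLIES b))) = NOT False = True
f IMPLIES NOT ((c OR d) IFF (c IFF (f IMPLIES b))) = True IMPLIES True = True
e XOR d = False XOR True = True
b XOR c = True XOR False = True
f AND e = True AND False = False
(b XOR c) IFF (f AND e) = True IFF False = False
(e XOR d) OR ((b XOR c) IFF (f AND e)) = True OR False = True
((e XOR d) OR ((b XOR c) IFF (f AND e))) XOR e = True XOR False = True
b IFF (((e XOR d) OR ((b XOR c) IFF (f AND e))) XOR e) = True IFF True = True
(f IMPLIES NOT ((c OR d) IFF (c IFF (f IMPLIES b)))) AND (b IFF (((e XOR d) OR ((b XOR c) IFF (f AND e))) XOR e)) = True AND True = True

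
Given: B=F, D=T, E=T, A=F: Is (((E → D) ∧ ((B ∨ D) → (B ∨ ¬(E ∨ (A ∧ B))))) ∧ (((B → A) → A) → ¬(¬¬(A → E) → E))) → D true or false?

E → D = T → T = T
B ∨ D = F ∨ T = T
A ∧ B = F ∧ F = F
E ∨ (A ∧ B) = T ∨ F = T
¬(E ∨ (A ∧ B)) = ¬T = F
B ∨ ¬(E ∨ (A ∧ B)) = F ∨ F = F
(B ∨ D) → (B ∨ ¬(E ∨ (A ∧ B))) = T → F = F
(E → D) ∧ ((B ∨ D) → (B ∨ ¬(E ∨ (A ∧ B)))) = T ∧ F = F
B → A = F → F = T
(B → A) → A = T → F = F
A → E = F → T = T
¬(A → E) = ¬T = F
¬¬(A → E) = ¬F = T
¬¬(A → E) → E = T → T = T
¬(¬¬(A → E) → E) = ¬T = F
((B → A) → A) → ¬(¬¬(A → E) → E) = F → F = T
((E → D) ∧ ((B ∨ D) → (B ∨ ¬(E ∨ (A ∧ B))))) ∧ (((B → A) → A) → ¬(¬¬(A → E) → E)) = F ∧ T = F
(((E → D) ∧ ((B ∨ D) → (B ∨ ¬(E ∨ (A ∧ B))))) ∧ (((B → A) → A) → ¬(¬¬(A → E) → E))) → D = F → T = T

T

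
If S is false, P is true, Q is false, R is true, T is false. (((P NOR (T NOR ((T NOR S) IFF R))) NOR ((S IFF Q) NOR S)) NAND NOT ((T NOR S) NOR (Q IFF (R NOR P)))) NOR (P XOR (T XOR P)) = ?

T NOR S = False NOR False = True
(T NOR S) IFF R = True IFF True = True
T NOR ((T NOR S) IFF R) = False NOR True = False
P NOR (T NOR ((T NOR S) IFF R)) = True NOR False = False
S IFF Q = False IFF False = True
(S IFF Q) NOR S = True NOR False = False
(P NOR (T NOR ((T NOR S) IFF R))) NOR ((S IFF Q) NOR S) = False NOR False = True
T NOR S = False NOR False = True
R NOR P = True NOR True = False
Q IFF (R NOR P) = False IFF False = True
(T NOR S) NOR (Q IFF (R NOR P)) = True NOR True = False
NOT ((T NOR S) NOR (Q IFF (R NOR P))) = NOT False = True
((P NOR (T NOR ((T NOR S) IFF R))) NOR ((S IFF Q) NOR S)) NAND NOT ((T NOR S) NOR (Q IFF (R NOR P))) = True NAND True = False
T XOR P = False XOR True = True
P XOR (T XOR P) = True XOR True = False
(((P NOR (T NOR ((T NOR S) IFF R))) NOR ((S IFF Q) NOR S)) NAND NOT ((T NOR S) NOR (Q IFF (R NOR P)))) NOR (P XOR (T XOR P)) = False NOR False = True

True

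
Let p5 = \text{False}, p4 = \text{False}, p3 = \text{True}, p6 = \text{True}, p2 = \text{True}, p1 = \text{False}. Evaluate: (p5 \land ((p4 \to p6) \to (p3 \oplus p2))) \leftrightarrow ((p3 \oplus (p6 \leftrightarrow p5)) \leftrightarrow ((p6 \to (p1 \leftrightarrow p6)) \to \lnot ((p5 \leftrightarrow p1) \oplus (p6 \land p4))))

\text{False}

p4 \to p6 = \text{False} \to \text{True} = \text{True}
p3 \oplus p2 = \text{True} \oplus \text{True} = \text{False}
(p4 \to p6) \to (p3 \oplus p2) = \text{True} \to \text{False} = \text{False}
p5 \land ((p4 \to p6) \to (p3 \oplus p2)) = \text{False} \land \text{False} = \text{False}
p6 \leftrightarrow p5 = \text{True} \leftrightarrow \text{False} = \text{False}
p3 \oplus (p6 \leftrightarrow p5) = \text{True} \oplus \text{False} = \text{True}
p1 \leftrightarrow p6 = \text{False} \leftrightarrow \text{True} = \text{False}
p6 \to (p1 \leftrightarrow p6) = \text{True} \to \text{False} = \text{False}
p5 \leftrightarrow p1 = \text{False} \leftrightarrow \text{False} = \text{True}
p6 \land p4 = \text{True} \land \text{False} = \text{False}
(p5 \leftrightarrow p1) \oplus (p6 \land p4) = \text{True} \oplus \text{False} = \text{True}
\lnot ((p5 \leftrightarrow p1) \oplus (p6 \land p4)) = \lnot \text{True} = \text{False}
(p6 \to (p1 \leftrightarrow p6)) \to \lnot ((p5 \leftrightarrow p1) \oplus (p6 \land p4)) = \text{False} \to \text{False} = \text{True}
(p3 \oplus (p6 \leftrightarrow p5)) \leftrightarrow ((p6 \to (p1 \leftrightarrow p6)) \to \lnot ((p5 \leftrightarrow p1) \oplus (p6 \land p4))) = \text{True} \leftrightarrow \text{True} = \text{True}
(p5 \land ((p4 \to p6) \to (p3 \oplus p2))) \leftrightarrow ((p3 \oplus (p6 \leftrightarrow p5)) \leftrightarrow ((p6 \to (p1 \leftrightarrow p6)) \to \lnot ((p5 \leftrightarrow p1) \oplus (p6 \land p4)))) = \text{False} \leftrightarrow \text{True} = \text{False}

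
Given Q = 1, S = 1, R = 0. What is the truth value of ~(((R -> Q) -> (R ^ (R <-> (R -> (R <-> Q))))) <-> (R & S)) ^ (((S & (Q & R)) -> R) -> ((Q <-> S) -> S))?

R -> Q = 0 -> 1 = 1
R <-> Q = 0 <-> 1 = 0
R -> (R <-> Q) = 0 -> 0 = 1
R <-> (R -> (R <-> Q)) = 0 <-> 1 = 0
R ^ (R <-> (R -> (R <-> Q))) = 0 ^ 0 = 0
(R -> Q) -> (R ^ (R <-> (R -> (R <-> Q)))) = 1 -> 0 = 0
R & S = 0 & 1 = 0
((R -> Q) -> (R ^ (R <-> (R -> (R <-> Q))))) <-> (R & S) = 0 <-> 0 = 1
~(((R -> Q) -> (R ^ (R <-> (R -> (R <-> Q))))) <-> (R & S)) = ~1 = 0
Q & R = 1 & 0 = 0
S & (Q & R) = 1 & 0 = 0
(S & (Q & R)) -> R = 0 -> 0 = 1
Q <-> S = 1 <-> 1 = 1
(Q <-> S) -> S = 1 -> 1 = 1
((S & (Q & R)) -> R) -> ((Q <-> S) -> S) = 1 -> 1 = 1
~(((R -> Q) -> (R ^ (R <-> (R -> (R <-> Q))))) <-> (R & S)) ^ (((S & (Q & R)) -> R) -> ((Q <-> S) -> S)) = 0 ^ 1 = 1

1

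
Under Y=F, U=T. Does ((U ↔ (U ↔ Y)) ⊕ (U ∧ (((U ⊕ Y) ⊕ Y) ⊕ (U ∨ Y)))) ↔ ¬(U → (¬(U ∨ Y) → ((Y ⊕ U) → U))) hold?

U ↔ Y = T ↔ F = F
U ↔ (U ↔ Y) = T ↔ F = F
U ⊕ Y = T ⊕ F = T
(U ⊕ Y) ⊕ Y = T ⊕ F = T
U ∨ Y = T ∨ F = T
((U ⊕ Y) ⊕ Y) ⊕ (U ∨ Y) = T ⊕ T = F
U ∧ (((U ⊕ Y) ⊕ Y) ⊕ (U ∨ Y)) = T ∧ F = F
(U ↔ (U ↔ Y)) ⊕ (U ∧ (((U ⊕ Y) ⊕ Y) ⊕ (U ∨ Y))) = F ⊕ F = F
U ∨ Y = T ∨ F = T
¬(U ∨ Y) = ¬T = F
Y ⊕ U = F ⊕ T = T
(Y ⊕ U) → U = T → T = T
¬(U ∨ Y) → ((Y ⊕ U) → U) = F → T = T
U → (¬(U ∨ Y) → ((Y ⊕ U) → U)) = T → T = T
¬(U → (¬(U ∨ Y) → ((Y ⊕ U) → U))) = ¬T = F
((U ↔ (U ↔ Y)) ⊕ (U ∧ (((U ⊕ Y) ⊕ Y) ⊕ (U ∨ Y)))) ↔ ¬(U → (¬(U ∨ Y) → ((Y ⊕ U) → U))) = F ↔ F = T

T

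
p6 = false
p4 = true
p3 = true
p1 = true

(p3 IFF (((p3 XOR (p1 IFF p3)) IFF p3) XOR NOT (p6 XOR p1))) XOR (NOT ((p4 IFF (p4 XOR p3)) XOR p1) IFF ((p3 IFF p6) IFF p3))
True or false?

true

p1 IFF p3 = true IFF true = true
p3 XOR (p1 IFF p3) = true XOR true = false
(p3 XOR (p1 IFF p3)) IFF p3 = false IFF true = false
p6 XOR p1 = false XOR true = true
NOT (p6 XOR p1) = NOT true = false
((p3 XOR (p1 IFF p3)) IFF p3) XOR NOT (p6 XOR p1) = false XOR false = false
p3 IFF (((p3 XOR (p1 IFF p3)) IFF p3) XOR NOT (p6 XOR p1)) = true IFF false = false
p4 XOR p3 = true XOR true = false
p4 IFF (p4 XOR p3) = true IFF false = false
(p4 IFF (p4 XOR p3)) XOR p1 = false XOR true = true
NOT ((p4 IFF (p4 XOR p3)) XOR p1) = NOT true = false
p3 IFF p6 = true IFF false = false
(p3 IFF p6) IFF p3 = false IFF true = false
NOT ((p4 IFF (p4 XOR p3)) XOR p1) IFF ((p3 IFF p6) IFF p3) = false IFF false = true
(p3 IFF (((p3 XOR (p1 IFF p3)) IFF p3) XOR NOT (p6 XOR p1))) XOR (NOT ((p4 IFF (p4 XOR p3)) XOR p1) IFF ((p3 IFF p6) IFF p3)) = false XOR true = true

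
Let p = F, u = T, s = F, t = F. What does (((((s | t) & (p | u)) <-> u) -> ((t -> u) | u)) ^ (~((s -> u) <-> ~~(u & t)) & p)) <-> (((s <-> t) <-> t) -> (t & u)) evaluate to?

s | t = F | F = F
p | u = F | T = T
(s | t) & (p | u) = F & T = F
((s | t) & (p | u)) <-> u = F <-> T = F
t -> u = F -> T = T
(t -> u) | u = T | T = T
(((s | t) & (p | u)) <-> u) -> ((t -> u) | u) = F -> T = T
s -> u = F -> T = T
u & t = T & F = F
~(u & t) = ~F = T
~~(u & t) = ~T = F
(s -> u) <-> ~~(u & t) = T <-> F = F
~((s -> u) <-> ~~(u & t)) = ~F = T
~((s -> u) <-> ~~(u & t)) & p = T & F = F
((((s | t) & (p | u)) <-> u) -> ((t -> u) | u)) ^ (~((s -> u) <-> ~~(u & t)) & p) = T ^ F = T
s <-> t = F <-> F = T
(s <-> t) <-> t = T <-> F = F
t & u = F & T = F
((s <-> t) <-> t) -> (t & u) = F -> F = T
(((((s | t) & (p | u)) <-> u) -> ((t -> u) | u)) ^ (~((s -> u) <-> ~~(u & t)) & p)) <-> (((s <-> t) <-> t) -> (t & u)) = T <-> T = T

T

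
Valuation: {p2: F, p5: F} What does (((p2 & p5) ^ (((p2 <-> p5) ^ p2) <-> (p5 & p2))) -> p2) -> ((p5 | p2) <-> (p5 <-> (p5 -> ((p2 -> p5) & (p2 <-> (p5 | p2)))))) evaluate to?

T

p2 & p5 = F & F = F
p2 <-> p5 = F <-> F = T
(p2 <-> p5) ^ p2 = T ^ F = T
p5 & p2 = F & F = F
((p2 <-> p5) ^ p2) <-> (p5 & p2) = T <-> F = F
(p2 & p5) ^ (((p2 <-> p5) ^ p2) <-> (p5 & p2)) = F ^ F = F
((p2 & p5) ^ (((p2 <-> p5) ^ p2) <-> (p5 & p2))) -> p2 = F -> F = T
p5 | p2 = F | F = F
p2 -> p5 = F -> F = T
p5 | p2 = F | F = F
p2 <-> (p5 | p2) = F <-> F = T
(p2 -> p5) & (p2 <-> (p5 | p2)) = T & T = T
p5 -> ((p2 -> p5) & (p2 <-> (p5 | p2))) = F -> T = T
p5 <-> (p5 -> ((p2 -> p5) & (p2 <-> (p5 | p2)))) = F <-> T = F
(p5 | p2) <-> (p5 <-> (p5 -> ((p2 -> p5) & (p2 <-> (p5 | p2))))) = F <-> F = T
(((p2 & p5) ^ (((p2 <-> p5) ^ p2) <-> (p5 & p2))) -> p2) -> ((p5 | p2) <-> (p5 <-> (p5 -> ((p2 -> p5) & (p2 <-> (p5 | p2)))))) = T -> T = T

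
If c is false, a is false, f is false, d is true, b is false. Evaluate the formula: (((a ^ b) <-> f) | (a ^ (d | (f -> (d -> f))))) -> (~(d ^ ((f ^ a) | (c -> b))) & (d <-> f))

0

Substituting c=0, a=0, f=0, d=1, b=0:
a ^ b = 0 ^ 0 = 0
(a ^ b) <-> f = 0 <-> 0 = 1
d -> f = 1 -> 0 = 0
f -> (d -> f) = 0 -> 0 = 1
d | (f -> (d -> f)) = 1 | 1 = 1
a ^ (d | (f -> (d -> f))) = 0 ^ 1 = 1
((a ^ b) <-> f) | (a ^ (d | (f -> (d -> f)))) = 1 | 1 = 1
f ^ a = 0 ^ 0 = 0
c -> b = 0 -> 0 = 1
(f ^ a) | (c -> b) = 0 | 1 = 1
d ^ ((f ^ a) | (c -> b)) = 1 ^ 1 = 0
~(d ^ ((f ^ a) | (c -> b))) = ~0 = 1
d <-> f = 1 <-> 0 = 0
~(d ^ ((f ^ a) | (c -> b))) & (d <-> f) = 1 & 0 = 0
(((a ^ b) <-> f) | (a ^ (d | (f -> (d -> f))))) -> (~(d ^ ((f ^ a) | (c -> b))) & (d <-> f)) = 1 -> 0 = 0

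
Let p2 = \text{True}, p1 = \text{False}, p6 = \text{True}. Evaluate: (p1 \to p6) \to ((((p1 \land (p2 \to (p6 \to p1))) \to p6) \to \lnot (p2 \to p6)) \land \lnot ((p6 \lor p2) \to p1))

\text{False}

Substituting p2=\text{True}, p1=\text{False}, p6=\text{True}:
p1 \to p6 = \text{False} \to \text{True} = \text{True}
p6 \to p1 = \text{True} \to \text{False} = \text{False}
p2 \to (p6 \to p1) = \text{True} \to \text{False} = \text{False}
p1 \land (p2 \to (p6 \to p1)) = \text{False} \land \text{False} = \text{False}
(p1 \land (p2 \to (p6 \to p1))) \to p6 = \text{False} \to \text{True} = \text{True}
p2 \to p6 = \text{True} \to \text{True} = \text{True}
\lnot (p2 \to p6) = \lnot \text{True} = \text{False}
((p1 \land (p2 \to (p6 \to p1))) \to p6) \to \lnot (p2 \to p6) = \text{True} \to \text{False} = \text{False}
p6 \lor p2 = \text{True} \lor \text{True} = \text{True}
(p6 \lor p2) \to p1 = \text{True} \to \text{False} = \text{False}
\lnot ((p6 \lor p2) \to p1) = \lnot \text{False} = \text{True}
(((p1 \land (p2 \to (p6 \to p1))) \to p6) \to \lnot (p2 \to p6)) \land \lnot ((p6 \lor p2) \to p1) = \text{False} \land \text{True} = \text{False}
(p1 \to p6) \to ((((p1 \land (p2 \to (p6 \to p1))) \to p6) \to \lnot (p2 \to p6)) \land \lnot ((p6 \lor p2) \to p1)) = \text{True} \to \text{False} = \text{False}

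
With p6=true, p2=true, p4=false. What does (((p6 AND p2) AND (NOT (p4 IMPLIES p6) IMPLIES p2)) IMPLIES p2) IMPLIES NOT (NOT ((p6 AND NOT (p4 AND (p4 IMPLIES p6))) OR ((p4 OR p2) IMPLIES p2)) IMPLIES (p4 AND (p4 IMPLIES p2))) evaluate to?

p6 AND p2 = true AND true = true
p4 IMPLIES p6 = false IMPLIES true = true
NOT (p4 IMPLIES p6) = NOT true = false
NOT (p4 IMPLIES p6) IMPLIES p2 = false IMPLIES true = true
(p6 AND p2) AND (NOT (p4 IMPLIES p6) IMPLIES p2) = true AND true = true
((p6 AND p2) AND (NOT (p4 IMPLIES p6) IMPLIES p2)) IMPLIES p2 = true IMPLIES true = true
p4 IMPLIES p6 = false IMPLIES true = true
p4 AND (p4 IMPLIES p6) = false AND true = false
NOT (p4 AND (p4 IMPLIES p6)) = NOT false = true
p6 AND NOT (p4 AND (p4 IMPLIES p6)) = true AND true = true
p4 OR p2 = false OR true = true
(p4 OR p2) IMPLIES p2 = true IMPLIES true = true
(p6 AND NOT (p4 AND (p4 IMPLIES p6))) OR ((p4 OR p2) IMPLIES p2) = true OR true = true
NOT ((p6 AND NOT (p4 AND (p4 IMPLIES p6))) OR ((p4 OR p2) IMPLIES p2)) = NOT true = false
p4 IMPLIES p2 = false IMPLIES true = true
p4 AND (p4 IMPLIES p2) = false AND true = false
NOT ((p6 AND NOT (p4 AND (p4 IMPLIES p6))) OR ((p4 OR p2) IMPLIES p2)) IMPLIES (p4 AND (p4 IMPLIES p2)) = false IMPLIES false = true
NOT (NOT ((p6 AND NOT (p4 AND (p4 IMPLIES p6))) OR ((p4 OR p2) IMPLIES p2)) IMPLIES (p4 AND (p4 IMPLIES p2))) = NOT true = false
(((p6 AND p2) AND (NOT (p4 IMPLIES p6) IMPLIES p2)) IMPLIES p2) IMPLIES NOT (NOT ((p6 AND NOT (p4 AND (p4 IMPLIES p6))) OR ((p4 OR p2) IMPLIES p2)) IMPLIES (p4 AND (p4 IMPLIES p2))) = true IMPLIES false = false

false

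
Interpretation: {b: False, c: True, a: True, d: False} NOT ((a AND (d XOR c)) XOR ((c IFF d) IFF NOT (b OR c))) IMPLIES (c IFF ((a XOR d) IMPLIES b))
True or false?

False

d XOR c = False XOR True = True
a AND (d XOR c) = True AND True = True
c IFF d = True IFF False = False
b OR c = False OR True = True
NOT (b OR c) = NOT True = False
(c IFF d) IFF NOT (b OR c) = False IFF False = True
(a AND (d XOR c)) XOR ((c IFF d) IFF NOT (b OR c)) = True XOR True = False
NOT ((a AND (d XOR c)) XOR ((c IFF d) IFF NOT (b OR c))) = NOT False = True
a XOR d = True XOR False = True
(a XOR d) IMPLIES b = True IMPLIES False = False
c IFF ((a XOR d) IMPLIES b) = True IFF False = False
NOT ((a AND (d XOR c)) XOR ((c IFF d) IFF NOT (b OR c))) IMPLIES (c IFF ((a XOR d) IMPLIES b)) = True IMPLIES False = False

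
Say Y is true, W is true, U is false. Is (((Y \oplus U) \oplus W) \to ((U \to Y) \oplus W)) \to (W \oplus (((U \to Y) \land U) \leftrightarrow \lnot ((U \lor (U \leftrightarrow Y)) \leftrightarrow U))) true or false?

F

Y \oplus U = T \oplus F = T
(Y \oplus U) \oplus W = T \oplus T = F
U \to Y = F \to T = T
(U \to Y) \oplus W = T \oplus T = F
((Y \oplus U) \oplus W) \to ((U \to Y) \oplus W) = F \to F = T
U \to Y = F \to T = T
(U \to Y) \land U = T \land F = F
U \leftrightarrow Y = F \leftrightarrow T = F
U \lor (U \leftrightarrow Y) = F \lor F = F
(U \lor (U \leftrightarrow Y)) \leftrightarrow U = F \leftrightarrow F = T
\lnot ((U \lor (U \leftrightarrow Y)) \leftrightarrow U) = \lnot T = F
((U \to Y) \land U) \leftrightarrow \lnot ((U \lor (U \leftrightarrow Y)) \leftrightarrow U) = F \leftrightarrow F = T
W \oplus (((U \to Y) \land U) \leftrightarrow \lnot ((U \lor (U \leftrightarrow Y)) \leftrightarrow U)) = T \oplus T = F
(((Y \oplus U) \oplus W) \to ((U \to Y) \oplus W)) \to (W \oplus (((U \to Y) \land U) \leftrightarrow \lnot ((U \lor (U \leftrightarrow Y)) \leftrightarrow U))) = T \to F = F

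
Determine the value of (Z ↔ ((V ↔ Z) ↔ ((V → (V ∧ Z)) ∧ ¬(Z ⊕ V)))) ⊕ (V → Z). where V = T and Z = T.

F

V ↔ Z = T ↔ T = T
V ∧ Z = T ∧ T = T
V → (V ∧ Z) = T → T = T
Z ⊕ V = T ⊕ T = F
¬(Z ⊕ V) = ¬F = T
(V → (V ∧ Z)) ∧ ¬(Z ⊕ V) = T ∧ T = T
(V ↔ Z) ↔ ((V → (V ∧ Z)) ∧ ¬(Z ⊕ V)) = T ↔ T = T
Z ↔ ((V ↔ Z) ↔ ((V → (V ∧ Z)) ∧ ¬(Z ⊕ V))) = T ↔ T = T
V → Z = T → T = T
(Z ↔ ((V ↔ Z) ↔ ((V → (V ∧ Z)) ∧ ¬(Z ⊕ V)))) ⊕ (V → Z) = T ⊕ T = F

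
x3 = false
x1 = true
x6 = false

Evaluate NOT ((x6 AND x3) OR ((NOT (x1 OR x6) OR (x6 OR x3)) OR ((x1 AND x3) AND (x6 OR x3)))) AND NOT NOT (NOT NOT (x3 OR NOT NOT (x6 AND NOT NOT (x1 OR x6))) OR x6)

x6 AND x3 = false AND false = false
x1 OR x6 = true OR false = true
NOT (x1 OR x6) = NOT true = false
x6 OR x3 = false OR false = false
NOT (x1 OR x6) OR (x6 OR x3) = false OR false = false
x1 AND x3 = true AND false = false
x6 OR x3 = false OR false = false
(x1 AND x3) AND (x6 OR x3) = false AND false = false
(NOT (x1 OR x6) OR (x6 OR x3)) OR ((x1 AND x3) AND (x6 OR x3)) = false OR false = false
(x6 AND x3) OR ((NOT (x1 OR x6) OR (x6 OR x3)) OR ((x1 AND x3) AND (x6 OR x3))) = false OR false = false
NOT ((x6 AND x3) OR ((NOT (x1 OR x6) OR (x6 OR x3)) OR ((x1 AND x3) AND (x6 OR x3)))) = NOT false = true
x1 OR x6 = true OR false = true
NOT (x1 OR x6) = NOT true = false
NOT NOT (x1 OR x6) = NOT false = true
x6 AND NOT NOT (x1 OR x6) = false AND true = false
NOT (x6 AND NOT NOT (x1 OR x6)) = NOT false = true
NOT NOT (x6 AND NOT NOT (x1 OR x6)) = NOT true = false
x3 OR NOT NOT (x6 AND NOT NOT (x1 OR x6)) = false OR false = false
NOT (x3 OR NOT NOT (x6 AND NOT NOT (x1 OR x6))) = NOT false = true
NOT NOT (x3 OR NOT NOT (x6 AND NOT NOT (x1 OR x6))) = NOT true = false
NOT NOT (x3 OR NOT NOT (x6 AND NOT NOT (x1 OR x6))) OR x6 = false OR false = false
NOT (NOT NOT (x3 OR NOT NOT (x6 AND NOT NOT (x1 OR x6))) OR x6) = NOT false = true
NOT NOT (NOT NOT (x3 OR NOT NOT (x6 AND NOT NOT (x1 OR x6))) OR x6) = NOT true = false
NOT ((x6 AND x3) OR ((NOT (x1 OR x6) OR (x6 OR x3)) OR ((x1 AND x3) AND (x6 OR x3)))) AND NOT NOT (NOT NOT (x3 OR NOT NOT (x6 AND NOT NOT (x1 OR x6))) OR x6) = true AND false = false

false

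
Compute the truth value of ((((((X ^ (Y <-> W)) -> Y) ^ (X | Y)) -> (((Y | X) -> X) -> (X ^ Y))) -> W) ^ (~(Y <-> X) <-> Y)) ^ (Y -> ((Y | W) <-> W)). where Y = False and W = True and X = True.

Substituting Y=False, W=True, X=True:
Y <-> W = False <-> True = False
X ^ (Y <-> W) = True ^ False = True
(X ^ (Y <-> W)) -> Y = True -> False = False
X | Y = True | False = True
((X ^ (Y <-> W)) -> Y) ^ (X | Y) = False ^ True = True
Y | X = False | True = True
(Y | X) -> X = True -> True = True
X ^ Y = True ^ False = True
((Y | X) -> X) -> (X ^ Y) = True -> True = True
(((X ^ (Y <-> W)) -> Y) ^ (X | Y)) -> (((Y | X) -> X) -> (X ^ Y)) = True -> True = True
((((X ^ (Y <-> W)) -> Y) ^ (X | Y)) -> (((Y | X) -> X) -> (X ^ Y))) -> W = True -> True = True
Y <-> X = False <-> True = False
~(Y <-> X) = ~False = True
~(Y <-> X) <-> Y = True <-> False = False
(((((X ^ (Y <-> W)) -> Y) ^ (X | Y)) -> (((Y | X) -> X) -> (X ^ Y))) -> W) ^ (~(Y <-> X) <-> Y) = True ^ False = True
Y | W = False | True = True
(Y | W) <-> W = True <-> True = True
Y -> ((Y | W) <-> W) = False -> True = True
((((((X ^ (Y <-> W)) -> Y) ^ (X | Y)) -> (((Y | X) -> X) -> (X ^ Y))) -> W) ^ (~(Y <-> X) <-> Y)) ^ (Y -> ((Y | W) <-> W)) = True ^ True = False

False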